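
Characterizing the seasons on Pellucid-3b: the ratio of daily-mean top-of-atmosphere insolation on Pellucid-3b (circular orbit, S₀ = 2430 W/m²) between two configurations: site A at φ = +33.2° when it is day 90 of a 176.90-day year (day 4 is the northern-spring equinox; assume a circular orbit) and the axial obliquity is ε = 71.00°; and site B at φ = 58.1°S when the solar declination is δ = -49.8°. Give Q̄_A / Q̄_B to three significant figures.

Q̄_A / Q̄_B ≈ 0.445

— Configuration A (φ=+33.2°):
Solar longitude: λ_s = 360° × (90 − 4)/176.90 = 175.014°.
sin δ = sin 71.00° × sin 175.014° = 0.08218, so δ = +4.714°.
cos H₀ = −tan(+33.2°) tan(+4.714°) = -0.0540, H₀ = 1.6248 rad.
Bracket: H₀ sin φ sin δ + cos φ cos δ sin H₀ = 1.6248×0.54756×0.08218 + 0.83676×0.99662×0.99854 = 0.073114 + 0.832714 = 0.905828.
Q̄ = (S₀/π) × [bracket] = (2430/π) × 0.905828 = 700.65 W/m².
— Configuration B (φ=-58.1°):
cos H₀ = −tan(-58.1°) tan(-49.800°) = -1.9011 ≤ −1 ⇒ polar day, H₀ = π.
Bracket: H₀ sin φ sin δ + cos φ cos δ sin H₀ = 3.1416×-0.84897×-0.76380 + 0.52844×0.64546×0.00000 = 2.037149 + 0.000000 = 2.037149.
Q̄ = (S₀/π) × [bracket] = (2430/π) × 2.037149 = 1575.7 W/m².
Ratio Q̄_A / Q̄_B = 700.65 / 1575.7 = 0.4447.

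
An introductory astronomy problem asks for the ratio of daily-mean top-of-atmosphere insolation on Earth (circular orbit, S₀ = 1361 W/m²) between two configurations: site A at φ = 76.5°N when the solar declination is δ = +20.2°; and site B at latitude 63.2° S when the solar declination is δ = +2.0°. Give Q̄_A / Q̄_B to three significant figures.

— Configuration A (φ=+76.5°):
cos H₀ = −tan(+76.5°) tan(+20.200°) = -1.5325 ≤ −1 ⇒ polar day, H₀ = π.
Bracket: H₀ sin φ sin δ + cos φ cos δ sin H₀ = 3.1416×0.97237×0.34530 + 0.23345×0.93849×0.00000 = 1.054822 + 0.000000 = 1.054822.
Q̄ = (S₀/π) × [bracket] = (1361/π) × 1.054822 = 456.97 W/m².
— Configuration B (φ=-63.2°):
cos H₀ = −tan(-63.2°) tan(+2.000°) = 0.0691, H₀ = 1.5016 rad.
Bracket: H₀ sin φ sin δ + cos φ cos δ sin H₀ = 1.5016×-0.89259×0.03490 + 0.45088×0.99939×0.99761 = -0.046777 + 0.449528 = 0.402751.
Q̄ = (S₀/π) × [bracket] = (1361/π) × 0.402751 = 174.48 W/m².
Ratio Q̄_A / Q̄_B = 456.97 / 174.48 = 2.619.

Q̄_A / Q̄_B ≈ 2.62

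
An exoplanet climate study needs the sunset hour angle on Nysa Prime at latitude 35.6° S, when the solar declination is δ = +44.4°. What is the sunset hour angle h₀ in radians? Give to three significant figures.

h₀ = 0.794 rad

cos h₀ = −tan ϕ · tan δ = −tan(-35.6°) × tan(+44.400°) = 0.7011, so h₀ = 0.7939 rad = 45.49°.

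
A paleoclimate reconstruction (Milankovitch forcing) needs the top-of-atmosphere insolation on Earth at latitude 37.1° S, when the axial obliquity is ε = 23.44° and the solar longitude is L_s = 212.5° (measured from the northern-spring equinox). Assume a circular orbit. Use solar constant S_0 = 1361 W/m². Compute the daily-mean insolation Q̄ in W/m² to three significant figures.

Q̄ ≈ 430 W/m²

Solar declination: sin δ = sin ε · sin L_s = sin 23.44° × sin 212.5° = -0.21373, so δ = -12.341°.
cos h₀ = −tan(-37.1°) tan(-12.341°) = -0.1655, h₀ = 1.7370 rad.
Bracket: h₀ sin ϕ sin δ + cos ϕ cos δ sin h₀ = 1.7370×-0.60321×-0.21373 + 0.79758×0.97689×0.98622 = 0.223941 + 0.768411 = 0.992352.
Q̄ = (S_0/π) × [bracket] = (1361/π) × 0.992352 = 429.9 W/m².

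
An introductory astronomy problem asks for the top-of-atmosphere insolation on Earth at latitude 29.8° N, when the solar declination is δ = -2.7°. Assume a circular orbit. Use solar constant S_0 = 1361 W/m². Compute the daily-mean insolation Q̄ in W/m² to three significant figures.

cos h₀ = −tan(+29.8°) tan(-2.700°) = 0.0270, h₀ = 1.5438 rad.
Bracket: h₀ sin ϕ sin δ + cos ϕ cos δ sin h₀ = 1.5438×0.49697×-0.04711 + 0.86777×0.99889×0.99964 = -0.036144 + 0.866495 = 0.830351.
Q̄ = (S_0/π) × [bracket] = (1361/π) × 0.830351 = 359.7 W/m².

Q̄ ≈ 360 W/m²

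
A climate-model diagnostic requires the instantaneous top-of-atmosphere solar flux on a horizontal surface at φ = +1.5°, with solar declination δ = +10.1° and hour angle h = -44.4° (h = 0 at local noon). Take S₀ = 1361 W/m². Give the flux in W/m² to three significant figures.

963 W/m²

cos θ_z = sin φ sin δ + cos φ cos δ cos h = 0.004591 + 0.703160 = 0.707751.
Flux = S₀ · cos θ_z = 1361 × 0.707751 = 963.2 W/m².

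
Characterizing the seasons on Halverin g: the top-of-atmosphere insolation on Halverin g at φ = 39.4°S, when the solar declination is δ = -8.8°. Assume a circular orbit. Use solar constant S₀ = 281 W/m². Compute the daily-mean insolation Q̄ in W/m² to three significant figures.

cos H₀ = −tan(-39.4°) tan(-8.800°) = -0.1272, H₀ = 1.6983 rad.
Bracket: H₀ sin φ sin δ + cos φ cos δ sin H₀ = 1.6983×-0.63473×-0.15299 + 0.77273×0.98823×0.99188 = 0.164917 + 0.757434 = 0.922351.
Q̄ = (S₀/π) × [bracket] = (281/π) × 0.922351 = 82.50 W/m².

Q̄ ≈ 82.5 W/m²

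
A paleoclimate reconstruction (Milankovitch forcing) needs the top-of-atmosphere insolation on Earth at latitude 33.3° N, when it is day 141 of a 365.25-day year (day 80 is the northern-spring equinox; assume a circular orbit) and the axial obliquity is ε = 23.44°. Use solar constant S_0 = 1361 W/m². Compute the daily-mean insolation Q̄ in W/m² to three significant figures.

Solar longitude: L_s = 360° × (141 − 80)/365.25 = 60.123°.
sin δ = sin 23.44° × sin 60.123° = 0.34492, so δ = +20.177°.
cos h₀ = −tan(+33.3°) tan(+20.177°) = -0.2414, h₀ = 1.8146 rad.
Bracket: h₀ sin ϕ sin δ + cos ϕ cos δ sin h₀ = 1.8146×0.54902×0.34492 + 0.83581×0.93863×0.97043 = 0.343627 + 0.761318 = 1.104945.
Q̄ = (S_0/π) × [bracket] = (1361/π) × 1.104945 = 478.7 W/m².

Q̄ ≈ 479 W/m²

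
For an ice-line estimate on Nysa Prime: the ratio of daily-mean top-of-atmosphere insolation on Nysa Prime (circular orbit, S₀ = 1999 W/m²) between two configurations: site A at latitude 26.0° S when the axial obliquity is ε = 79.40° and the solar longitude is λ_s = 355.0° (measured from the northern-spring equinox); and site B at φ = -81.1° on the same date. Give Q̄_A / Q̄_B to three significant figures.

— Configuration A (φ=-26.0°):
Solar declination: sin δ = sin ε · sin λ_s = sin 79.40° × sin 355.0° = -0.08567, so δ = -4.914°.
cos H₀ = −tan(-26.0°) tan(-4.914°) = -0.0419, H₀ = 1.6127 rad.
Bracket: H₀ sin φ sin δ + cos φ cos δ sin H₀ = 1.6127×-0.43837×-0.08567 + 0.89879×0.99632×0.99912 = 0.060565 + 0.894694 = 0.955259.
Q̄ = (S₀/π) × [bracket] = (1999/π) × 0.955259 = 607.83 W/m².
— Configuration B (φ=-81.1°):
cos H₀ = −tan(-81.1°) tan(-4.914°) = -0.5491, H₀ = 2.1521 rad.
Bracket: H₀ sin φ sin δ + cos φ cos δ sin H₀ = 2.1521×-0.98796×-0.08567 + 0.15471×0.99632×0.83577 = 0.182151 + 0.128826 = 0.310977.
Q̄ = (S₀/π) × [bracket] = (1999/π) × 0.310977 = 197.88 W/m².
Ratio Q̄_A / Q̄_B = 607.83 / 197.88 = 3.072.

Q̄_A / Q̄_B ≈ 3.07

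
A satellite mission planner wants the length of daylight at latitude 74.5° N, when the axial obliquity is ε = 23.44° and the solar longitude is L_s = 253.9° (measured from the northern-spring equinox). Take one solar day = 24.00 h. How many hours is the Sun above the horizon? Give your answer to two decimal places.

Solar declination: sin δ = sin ε · sin L_s = sin 23.44° × sin 253.9° = -0.38219, so δ = -22.469°.
cos h₀ = −tan ϕ · tan δ = 1.4913 ≥ 1, so the Sun never rises (polar night) and h₀ = 0.
Daylight = 2h₀/(2π) × 24.00 h = (0.0000/π) × 24.00 = 0.00 h.

0.00 h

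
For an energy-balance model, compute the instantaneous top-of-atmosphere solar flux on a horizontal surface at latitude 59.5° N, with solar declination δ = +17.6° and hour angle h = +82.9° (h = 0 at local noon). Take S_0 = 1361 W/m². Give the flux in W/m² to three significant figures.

436 W/m²

cos θ_z = sin ϕ sin δ + cos ϕ cos δ cos h = 0.260531 + 0.059796 = 0.320327.
Flux = S_0 · cos θ_z = 1361 × 0.320327 = 436.0 W/m².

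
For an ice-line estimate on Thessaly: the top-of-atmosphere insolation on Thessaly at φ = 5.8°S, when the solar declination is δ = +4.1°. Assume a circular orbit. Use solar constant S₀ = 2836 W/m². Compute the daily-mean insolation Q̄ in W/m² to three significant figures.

Q̄ ≈ 886 W/m²

cos H₀ = −tan(-5.8°) tan(+4.100°) = 0.0073, H₀ = 1.5635 rad.
Bracket: H₀ sin φ sin δ + cos φ cos δ sin H₀ = 1.5635×-0.10106×0.07150 + 0.99488×0.99744×0.99997 = -0.011298 + 0.992303 = 0.981005.
Q̄ = (S₀/π) × [bracket] = (2836/π) × 0.981005 = 885.6 W/m².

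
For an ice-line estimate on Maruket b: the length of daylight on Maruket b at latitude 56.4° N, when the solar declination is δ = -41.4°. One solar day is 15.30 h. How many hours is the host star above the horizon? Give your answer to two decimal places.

cos h₀ = −tan ϕ · tan δ = 1.3269 ≥ 1, so the host star never rises (polar night) and h₀ = 0.
Daylight = 2h₀/(2π) × 15.30 h = (0.0000/π) × 15.30 = 0.00 h.

0.00 h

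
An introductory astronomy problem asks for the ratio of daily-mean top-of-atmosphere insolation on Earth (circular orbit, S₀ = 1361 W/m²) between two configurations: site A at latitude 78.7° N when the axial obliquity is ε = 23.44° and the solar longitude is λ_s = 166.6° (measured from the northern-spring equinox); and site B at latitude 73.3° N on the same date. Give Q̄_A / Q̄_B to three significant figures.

— Configuration A (φ=+78.7°):
Solar declination: sin δ = sin ε · sin λ_s = sin 23.44° × sin 166.6° = 0.09219, so δ = +5.289°.
cos H₀ = −tan(+78.7°) tan(+5.289°) = -0.4633, H₀ = 2.0525 rad.
Bracket: H₀ sin φ sin δ + cos φ cos δ sin H₀ = 2.0525×0.98061×0.09219 + 0.19595×0.99574×0.88619 = 0.185551 + 0.172909 = 0.358460.
Q̄ = (S₀/π) × [bracket] = (1361/π) × 0.358460 = 155.29 W/m².
— Configuration B (φ=+73.3°):
cos H₀ = −tan(+73.3°) tan(+5.289°) = -0.3086, H₀ = 1.8845 rad.
Bracket: H₀ sin φ sin δ + cos φ cos δ sin H₀ = 1.8845×0.95782×0.09219 + 0.28736×0.99574×0.95120 = 0.166404 + 0.272172 = 0.438576.
Q̄ = (S₀/π) × [bracket] = (1361/π) × 0.438576 = 190.00 W/m².
Ratio Q̄_A / Q̄_B = 155.29 / 190.00 = 0.8173.

Q̄_A / Q̄_B ≈ 0.817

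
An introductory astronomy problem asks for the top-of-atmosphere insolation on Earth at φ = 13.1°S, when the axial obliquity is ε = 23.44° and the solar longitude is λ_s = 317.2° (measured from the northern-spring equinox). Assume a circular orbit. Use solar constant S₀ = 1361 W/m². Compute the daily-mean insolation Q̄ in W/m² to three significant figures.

Q̄ ≈ 449 W/m²

Solar declination: sin δ = sin ε · sin λ_s = sin 23.44° × sin 317.2° = -0.27027, so δ = -15.681°.
cos H₀ = −tan(-13.1°) tan(-15.681°) = -0.0653, H₀ = 1.6362 rad.
Bracket: H₀ sin φ sin δ + cos φ cos δ sin H₀ = 1.6362×-0.22665×-0.27027 + 0.97398×0.96278×0.99786 = 0.100228 + 0.935722 = 1.035950.
Q̄ = (S₀/π) × [bracket] = (1361/π) × 1.035950 = 448.8 W/m².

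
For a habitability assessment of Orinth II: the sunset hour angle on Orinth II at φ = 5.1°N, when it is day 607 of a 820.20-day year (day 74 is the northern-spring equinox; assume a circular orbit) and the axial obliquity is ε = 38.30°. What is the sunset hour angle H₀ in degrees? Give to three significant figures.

Solar longitude: λ_s = 360° × (607 − 74)/820.20 = 233.943°.
sin δ = sin 38.30° × sin 233.943° = -0.50105, so δ = -30.069°.
cos H₀ = −tan φ · tan δ = −tan(+5.1°) × tan(-30.069°) = 0.0517, so H₀ = 1.5191 rad = 87.04°.

H₀ = 87.0°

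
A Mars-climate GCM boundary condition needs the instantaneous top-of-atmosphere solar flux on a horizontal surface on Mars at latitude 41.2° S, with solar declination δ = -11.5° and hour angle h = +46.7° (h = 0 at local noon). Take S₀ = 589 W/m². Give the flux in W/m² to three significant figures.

375 W/m²

cos θ_z = sin φ sin δ + cos φ cos δ cos h = 0.131322 + 0.505661 = 0.636983.
Flux = S₀ · cos θ_z = 589 × 0.636983 = 375.2 W/m².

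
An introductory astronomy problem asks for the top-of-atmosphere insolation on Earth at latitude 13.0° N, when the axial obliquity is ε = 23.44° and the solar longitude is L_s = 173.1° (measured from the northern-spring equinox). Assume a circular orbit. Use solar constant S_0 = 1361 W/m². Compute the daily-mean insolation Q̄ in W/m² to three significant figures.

Solar declination: sin δ = sin ε · sin L_s = sin 23.44° × sin 173.1° = 0.04779, so δ = +2.739°.
cos h₀ = −tan(+13.0°) tan(+2.739°) = -0.0110, h₀ = 1.5818 rad.
Bracket: h₀ sin ϕ sin δ + cos ϕ cos δ sin h₀ = 1.5818×0.22495×0.04779 + 0.97437×0.99886×0.99994 = 0.017005 + 0.973201 = 0.990206.
Q̄ = (S_0/π) × [bracket] = (1361/π) × 0.990206 = 429.0 W/m².

Q̄ ≈ 429 W/m²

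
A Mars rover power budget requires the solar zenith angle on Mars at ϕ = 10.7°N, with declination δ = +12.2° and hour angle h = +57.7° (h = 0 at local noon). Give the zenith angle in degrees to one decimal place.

cos θ_z = sin ϕ sin δ + cos ϕ cos δ cos h = 0.039236 + 0.513203 = 0.552439.
θ_z = arccos(0.552439) = 56.5°.

θ_z = 56.5°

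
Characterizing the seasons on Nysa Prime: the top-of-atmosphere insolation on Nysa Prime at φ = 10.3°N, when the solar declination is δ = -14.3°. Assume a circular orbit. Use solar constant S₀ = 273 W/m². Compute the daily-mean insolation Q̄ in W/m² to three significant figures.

Q̄ ≈ 76.9 W/m²

cos H₀ = −tan(+10.3°) tan(-14.300°) = 0.0463, H₀ = 1.5245 rad.
Bracket: H₀ sin φ sin δ + cos φ cos δ sin H₀ = 1.5245×0.17880×-0.24700 + 0.98389×0.96902×0.99893 = -0.067327 + 0.952389 = 0.885062.
Q̄ = (S₀/π) × [bracket] = (273/π) × 0.885062 = 76.91 W/m².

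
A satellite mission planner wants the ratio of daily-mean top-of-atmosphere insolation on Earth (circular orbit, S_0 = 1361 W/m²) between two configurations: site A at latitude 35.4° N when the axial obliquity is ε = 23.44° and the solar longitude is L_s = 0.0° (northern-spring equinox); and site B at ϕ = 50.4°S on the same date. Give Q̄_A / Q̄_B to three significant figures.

— Configuration A (ϕ=+35.4°):
Solar declination: sin δ = sin ε · sin L_s = sin 23.44° × sin 0.0° = 0.00000, so δ = +0.000°.
cos h₀ = −tan(+35.4°) tan(+0.000°) = -0.0000, h₀ = 1.5708 rad.
Bracket: h₀ sin ϕ sin δ + cos ϕ cos δ sin h₀ = 1.5708×0.57928×0.00000 + 0.81513×1.00000×1.00000 = 0.000000 + 0.815130 = 0.815130.
Q̄ = (S_0/π) × [bracket] = (1361/π) × 0.815130 = 353.13 W/m².
— Configuration B (ϕ=-50.4°):
cos h₀ = −tan(-50.4°) tan(+0.000°) = 0.0000, h₀ = 1.5708 rad.
Bracket: h₀ sin ϕ sin δ + cos ϕ cos δ sin h₀ = 1.5708×-0.77051×0.00000 + 0.63742×1.00000×1.00000 = -0.000000 + 0.637420 = 0.637420.
Q̄ = (S_0/π) × [bracket] = (1361/π) × 0.637420 = 276.14 W/m².
Ratio Q̄_A / Q̄_B = 353.13 / 276.14 = 1.279.

Q̄_A / Q̄_B ≈ 1.28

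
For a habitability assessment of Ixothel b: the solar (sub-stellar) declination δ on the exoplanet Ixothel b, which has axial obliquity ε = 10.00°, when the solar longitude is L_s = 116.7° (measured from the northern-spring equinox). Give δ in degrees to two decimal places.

sin δ = sin ε · sin L_s = sin 10.00° × sin 116.7° = 0.155132.
δ = arcsin(0.155132) = +8.92°.

δ = +8.92°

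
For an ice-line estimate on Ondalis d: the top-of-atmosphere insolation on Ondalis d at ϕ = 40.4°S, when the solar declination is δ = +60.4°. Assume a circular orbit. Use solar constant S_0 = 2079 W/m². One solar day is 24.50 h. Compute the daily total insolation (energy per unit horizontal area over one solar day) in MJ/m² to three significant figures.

cos h₀ = −tan(-40.4°) tan(+60.400°) = 1.4981 ≥ 1 ⇒ polar night, h₀ = 0 and Q̄ = 0.
Daily total = Q̄ × 24.50 h × 3600 s/h = 0.00 MJ/m².

0.00 MJ/m²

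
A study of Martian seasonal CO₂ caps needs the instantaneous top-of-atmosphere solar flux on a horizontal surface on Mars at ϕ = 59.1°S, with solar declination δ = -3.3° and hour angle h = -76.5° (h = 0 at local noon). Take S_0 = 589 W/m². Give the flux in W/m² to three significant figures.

99.6 W/m²

cos θ_z = sin ϕ sin δ + cos ϕ cos δ cos h = 0.049394 + 0.119685 = 0.169079.
Flux = S_0 · cos θ_z = 589 × 0.169079 = 99.59 W/m².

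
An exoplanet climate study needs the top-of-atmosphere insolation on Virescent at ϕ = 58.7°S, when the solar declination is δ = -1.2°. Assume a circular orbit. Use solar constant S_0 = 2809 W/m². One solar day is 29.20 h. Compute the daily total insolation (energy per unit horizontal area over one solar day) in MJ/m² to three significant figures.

cos h₀ = −tan(-58.7°) tan(-1.200°) = -0.0345, h₀ = 1.6053 rad.
Bracket: h₀ sin ϕ sin δ + cos ϕ cos δ sin h₀ = 1.6053×-0.85446×-0.02094 + 0.51952×0.99978×0.99941 = 0.028723 + 0.519099 = 0.547822.
Q̄ = (S_0/π) × [bracket] = (2809/π) × 0.547822 = 489.83 W/m².
Daily total = Q̄ × 29.20 h × 3600 s/h = 489.83 × 29.20 × 3600 / 10⁶ = 51.49 MJ/m².

51.5 MJ/m²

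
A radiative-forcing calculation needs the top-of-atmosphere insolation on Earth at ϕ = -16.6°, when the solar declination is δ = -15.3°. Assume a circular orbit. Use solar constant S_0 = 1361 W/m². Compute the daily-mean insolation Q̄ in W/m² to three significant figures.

cos h₀ = −tan(-16.6°) tan(-15.300°) = -0.0816, h₀ = 1.6524 rad.
Bracket: h₀ sin ϕ sin δ + cos ϕ cos δ sin h₀ = 1.6524×-0.28569×-0.26387 + 0.95832×0.96456×0.99667 = 0.124566 + 0.921279 = 1.045845.
Q̄ = (S_0/π) × [bracket] = (1361/π) × 1.045845 = 453.1 W/m².

Q̄ ≈ 453 W/m²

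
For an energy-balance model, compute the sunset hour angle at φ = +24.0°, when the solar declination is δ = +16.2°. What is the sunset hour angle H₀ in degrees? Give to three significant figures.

H₀ = 97.4°

cos H₀ = −tan φ · tan δ = −tan(+24.0°) × tan(+16.200°) = -0.1294, so H₀ = 1.7005 rad = 97.43°.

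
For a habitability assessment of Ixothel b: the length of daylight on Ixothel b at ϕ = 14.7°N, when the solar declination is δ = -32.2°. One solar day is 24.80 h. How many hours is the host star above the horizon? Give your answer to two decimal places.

cos h₀ = −tan ϕ · tan δ = −tan(+14.7°) × tan(-32.200°) = 0.1652, so h₀ = 1.4048 rad = 80.49°.
Daylight = 2h₀/(2π) × 24.80 h = (1.4048/π) × 24.80 = 11.09 h.

11.09 h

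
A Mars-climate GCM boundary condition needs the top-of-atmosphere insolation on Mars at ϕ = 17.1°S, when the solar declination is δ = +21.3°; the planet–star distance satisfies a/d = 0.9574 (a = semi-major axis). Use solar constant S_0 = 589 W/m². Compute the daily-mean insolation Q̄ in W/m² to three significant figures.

Q̄ ≈ 125 W/m²

cos h₀ = −tan(-17.1°) tan(+21.300°) = 0.1199, h₀ = 1.4506 rad.
Bracket: h₀ sin ϕ sin δ + cos ϕ cos δ sin h₀ = 1.4506×-0.29404×0.36325 + 0.95579×0.93169×0.99278 = -0.154939 + 0.884071 = 0.729132.
Inverse-square distance factor (a/d)² = 0.9574² = 0.916615.
Q̄ = (S_0/π) × 0.916615 × [bracket] = (589/π) × 0.916615 × 0.729132 = 125.3 W/m².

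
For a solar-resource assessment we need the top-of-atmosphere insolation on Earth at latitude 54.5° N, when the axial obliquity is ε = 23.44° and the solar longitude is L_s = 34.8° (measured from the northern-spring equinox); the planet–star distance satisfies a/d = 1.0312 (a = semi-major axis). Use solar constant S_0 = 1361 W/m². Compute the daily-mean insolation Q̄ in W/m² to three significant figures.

Q̄ ≈ 408 W/m²

Solar declination: sin δ = sin ε · sin L_s = sin 23.44° × sin 34.8° = 0.22702, so δ = +13.122°.
cos h₀ = −tan(+54.5°) tan(+13.122°) = -0.3268, h₀ = 1.9037 rad.
Bracket: h₀ sin ϕ sin δ + cos ϕ cos δ sin h₀ = 1.9037×0.81412×0.22702 + 0.58070×0.97389×0.94509 = 0.351845 + 0.534484 = 0.886329.
Inverse-square distance factor (a/d)² = 1.0312² = 1.063373.
Q̄ = (S_0/π) × 1.063373 × [bracket] = (1361/π) × 1.063373 × 0.886329 = 408.3 W/m².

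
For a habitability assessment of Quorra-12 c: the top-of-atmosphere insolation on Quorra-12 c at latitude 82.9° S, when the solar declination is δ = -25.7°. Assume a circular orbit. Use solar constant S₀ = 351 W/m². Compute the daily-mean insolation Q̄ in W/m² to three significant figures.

cos H₀ = −tan(-82.9°) tan(-25.700°) = -3.8638 ≤ −1 ⇒ polar day, H₀ = π.
Bracket: H₀ sin φ sin δ + cos φ cos δ sin H₀ = 3.1416×-0.99233×-0.43366 + 0.12360×0.90108×0.00000 = 1.351937 + 0.000000 = 1.351937.
Q̄ = (S₀/π) × [bracket] = (351/π) × 1.351937 = 151.0 W/m².

Q̄ ≈ 151 W/m²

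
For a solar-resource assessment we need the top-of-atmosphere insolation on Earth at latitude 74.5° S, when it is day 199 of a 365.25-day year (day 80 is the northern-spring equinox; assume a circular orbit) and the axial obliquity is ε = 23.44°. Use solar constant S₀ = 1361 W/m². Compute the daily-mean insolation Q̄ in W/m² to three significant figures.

Solar longitude: λ_s = 360° × (199 − 80)/365.25 = 117.290°.
sin δ = sin 23.44° × sin 117.290° = 0.35352, so δ = +20.702°.
cos H₀ = −tan(-74.5°) tan(+20.702°) = 1.3627 ≥ 1 ⇒ polar night, H₀ = 0 and Q̄ = 0.

Q̄ ≈ 0.00 W/m²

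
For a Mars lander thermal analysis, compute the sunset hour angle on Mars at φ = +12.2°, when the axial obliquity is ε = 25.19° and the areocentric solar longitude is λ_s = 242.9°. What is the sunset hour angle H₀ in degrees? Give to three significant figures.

H₀ = 84.9°

sin δ = sin 25.19° × sin 242.9° = -0.37889, so δ = -22.265°.
cos H₀ = −tan φ · tan δ = −tan(+12.2°) × tan(-22.265°) = 0.0885, so H₀ = 1.4822 rad = 84.92°.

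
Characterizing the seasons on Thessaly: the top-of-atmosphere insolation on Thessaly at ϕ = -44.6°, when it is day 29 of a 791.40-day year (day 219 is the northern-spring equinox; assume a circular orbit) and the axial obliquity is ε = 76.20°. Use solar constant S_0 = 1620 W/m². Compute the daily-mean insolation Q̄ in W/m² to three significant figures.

Solar longitude: L_s = 360° × (29 − 219)/791.40 = -86.429°, i.e. -86.429° + 360° = 273.571°.
sin δ = sin 76.20° × sin 273.571° = -0.96925, so δ = -75.754°.
cos h₀ = −tan(-44.6°) tan(-75.754°) = -3.8841 ≤ −1 ⇒ polar day, h₀ = π.
Bracket: h₀ sin ϕ sin δ + cos ϕ cos δ sin h₀ = 3.1416×-0.70215×-0.96925 + 0.71203×0.24608×0.00000 = 2.138044 + 0.000000 = 2.138044.
Q̄ = (S_0/π) × [bracket] = (1620/π) × 2.138044 = 1103 W/m².

Q̄ ≈ 1.10e+03 W/m²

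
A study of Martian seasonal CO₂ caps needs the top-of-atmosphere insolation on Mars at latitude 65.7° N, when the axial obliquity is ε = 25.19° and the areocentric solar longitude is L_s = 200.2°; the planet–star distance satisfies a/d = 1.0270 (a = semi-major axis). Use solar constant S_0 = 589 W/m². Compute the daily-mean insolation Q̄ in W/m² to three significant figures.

sin δ = sin 25.19° × sin 200.2° = -0.14697, so δ = -8.451°.
cos h₀ = −tan(+65.7°) tan(-8.451°) = 0.3291, h₀ = 1.2355 rad.
Bracket: h₀ sin ϕ sin δ + cos ϕ cos δ sin h₀ = 1.2355×0.91140×-0.14697 + 0.41151×0.98914×0.94431 = -0.165493 + 0.384373 = 0.218880.
Inverse-square distance factor (a/d)² = 1.0270² = 1.054729.
Q̄ = (S_0/π) × 1.054729 × [bracket] = (589/π) × 1.054729 × 0.218880 = 43.28 W/m².

Q̄ ≈ 43.3 W/m²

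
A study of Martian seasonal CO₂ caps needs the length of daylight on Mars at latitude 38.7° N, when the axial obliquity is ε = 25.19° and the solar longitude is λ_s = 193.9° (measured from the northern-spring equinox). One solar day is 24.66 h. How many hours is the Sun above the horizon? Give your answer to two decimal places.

11.68 h

Solar declination: sin δ = sin ε · sin λ_s = sin 25.19° × sin 193.9° = -0.10225, so δ = -5.869°.
cos H₀ = −tan φ · tan δ = −tan(+38.7°) × tan(-5.869°) = 0.0823, so H₀ = 1.4884 rad = 85.28°.
Daylight = 2H₀/(2π) × 24.66 h = (1.4884/π) × 24.66 = 11.68 h.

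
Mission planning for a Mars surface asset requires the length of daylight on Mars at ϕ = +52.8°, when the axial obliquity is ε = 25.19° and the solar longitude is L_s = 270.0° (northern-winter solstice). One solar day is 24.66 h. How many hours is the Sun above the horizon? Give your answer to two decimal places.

7.08 h

Solar declination: sin δ = sin ε · sin L_s = sin 25.19° × sin 270.0° = -0.42562, so δ = -25.190°.
cos h₀ = −tan ϕ · tan δ = −tan(+52.8°) × tan(-25.190°) = 0.6197, so h₀ = 0.9025 rad = 51.71°.
Daylight = 2h₀/(2π) × 24.66 h = (0.9025/π) × 24.66 = 7.08 h.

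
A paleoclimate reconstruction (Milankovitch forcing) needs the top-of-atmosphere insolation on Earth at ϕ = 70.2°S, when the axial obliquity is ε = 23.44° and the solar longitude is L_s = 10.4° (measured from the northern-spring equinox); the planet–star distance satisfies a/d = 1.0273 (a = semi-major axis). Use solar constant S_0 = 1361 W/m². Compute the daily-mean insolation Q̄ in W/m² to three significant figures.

Q̄ ≈ 109 W/m²

Solar declination: sin δ = sin ε · sin L_s = sin 23.44° × sin 10.4° = 0.07181, so δ = +4.118°.
cos h₀ = −tan(-70.2°) tan(+4.118°) = 0.2000, h₀ = 1.3695 rad.
Bracket: h₀ sin ϕ sin δ + cos ϕ cos δ sin h₀ = 1.3695×-0.94088×0.07181 + 0.33874×0.99742×0.97980 = -0.092530 + 0.331041 = 0.238511.
Inverse-square distance factor (a/d)² = 1.0273² = 1.055345.
Q̄ = (S_0/π) × 1.055345 × [bracket] = (1361/π) × 1.055345 × 0.238511 = 109.0 W/m².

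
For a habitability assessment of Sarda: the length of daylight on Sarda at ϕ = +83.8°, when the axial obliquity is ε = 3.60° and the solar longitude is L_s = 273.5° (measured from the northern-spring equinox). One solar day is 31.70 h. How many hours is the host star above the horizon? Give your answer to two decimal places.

9.63 h

Solar declination: sin δ = sin ε · sin L_s = sin 3.60° × sin 273.5° = -0.06267, so δ = -3.593°.
cos h₀ = −tan ϕ · tan δ = −tan(+83.8°) × tan(-3.593°) = 0.5781, so h₀ = 0.9545 rad = 54.69°.
Daylight = 2h₀/(2π) × 31.70 h = (0.9545/π) × 31.70 = 9.63 h.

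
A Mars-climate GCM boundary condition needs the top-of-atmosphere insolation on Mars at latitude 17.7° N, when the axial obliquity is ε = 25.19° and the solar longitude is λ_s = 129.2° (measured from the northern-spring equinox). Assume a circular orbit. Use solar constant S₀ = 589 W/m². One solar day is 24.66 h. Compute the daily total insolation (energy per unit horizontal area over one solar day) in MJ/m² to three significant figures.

17.7 MJ/m²

Solar declination: sin δ = sin ε · sin λ_s = sin 25.19° × sin 129.2° = 0.32983, so δ = +19.259°.
cos H₀ = −tan(+17.7°) tan(+19.259°) = -0.1115, H₀ = 1.6825 rad.
Bracket: H₀ sin φ sin δ + cos φ cos δ sin H₀ = 1.6825×0.30403×0.32983 + 0.95266×0.94404×0.99376 = 0.168718 + 0.893737 = 1.062455.
Q̄ = (S₀/π) × [bracket] = (589/π) × 1.062455 = 199.19 W/m².
Daily total = Q̄ × 24.66 h × 3600 s/h = 199.19 × 24.66 × 3600 / 10⁶ = 17.68 MJ/m².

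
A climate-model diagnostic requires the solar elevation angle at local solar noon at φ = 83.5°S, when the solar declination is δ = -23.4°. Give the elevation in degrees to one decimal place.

At local noon the hour angle is zero, so the zenith angle equals |φ − δ| = |-83.5° − (-23.400°)| = 60.100°.
Elevation = 90° − 60.100° = 29.9°.

29.9°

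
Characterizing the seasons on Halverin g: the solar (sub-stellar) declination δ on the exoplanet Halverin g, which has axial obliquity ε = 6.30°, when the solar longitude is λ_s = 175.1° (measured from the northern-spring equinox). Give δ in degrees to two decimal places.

sin δ = sin ε · sin λ_s = sin 6.30° × sin 175.1° = 0.009373.
δ = arcsin(0.009373) = +0.54°.

δ = +0.54°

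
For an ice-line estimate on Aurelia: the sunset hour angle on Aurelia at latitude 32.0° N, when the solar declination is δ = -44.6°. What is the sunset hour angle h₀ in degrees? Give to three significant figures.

cos h₀ = −tan ϕ · tan δ = −tan(+32.0°) × tan(-44.600°) = 0.6162, so h₀ = 0.9069 rad = 51.96°.

h₀ = 52.0°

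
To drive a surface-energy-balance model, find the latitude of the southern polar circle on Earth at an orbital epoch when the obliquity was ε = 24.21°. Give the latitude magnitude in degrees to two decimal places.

65.79°

The polar circle is the lowest latitude that experiences at least one full rotation of continuous darkness at the northern-summer solstice; it lies at |ϕ| = 90° − ε = 90° − 24.21° = 65.79°.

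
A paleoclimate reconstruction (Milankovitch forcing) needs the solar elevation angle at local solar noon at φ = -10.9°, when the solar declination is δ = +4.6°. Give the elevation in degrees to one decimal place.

At local noon the hour angle is zero, so the zenith angle equals |φ − δ| = |-10.9° − (+4.600°)| = 15.500°.
Elevation = 90° − 15.500° = 74.5°.

74.5°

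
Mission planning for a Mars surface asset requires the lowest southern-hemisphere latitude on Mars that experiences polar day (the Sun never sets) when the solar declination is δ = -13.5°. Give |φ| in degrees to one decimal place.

|φ| = 76.5°

Polar day requires cos H₀ = −tan φ tan δ ≤ −1, i.e. tan φ tan δ ≥ 1.
The boundary is |tan φ| · |tan δ| = 1, so |φ| = 90° − |δ| = 90° − 13.5° = 76.5° in the southern hemisphere.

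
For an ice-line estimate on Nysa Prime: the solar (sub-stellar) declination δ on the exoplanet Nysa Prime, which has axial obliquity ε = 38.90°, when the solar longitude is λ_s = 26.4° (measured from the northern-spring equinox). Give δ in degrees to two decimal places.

sin δ = sin ε · sin λ_s = sin 38.90° × sin 26.4° = 0.279214.
δ = arcsin(0.279214) = +16.21°.

δ = +16.21°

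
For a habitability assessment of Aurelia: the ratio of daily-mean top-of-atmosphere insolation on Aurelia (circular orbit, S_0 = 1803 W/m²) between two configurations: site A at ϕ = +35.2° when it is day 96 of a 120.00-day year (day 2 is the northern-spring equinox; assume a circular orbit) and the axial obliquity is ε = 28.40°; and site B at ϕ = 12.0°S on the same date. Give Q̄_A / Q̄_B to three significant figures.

— Configuration A (ϕ=+35.2°):
Solar longitude: L_s = 360° × (96 − 2)/120.00 = 282.000°.
sin δ = sin 28.40° × sin 282.000° = -0.46523, so δ = -27.725°.
cos h₀ = −tan(+35.2°) tan(-27.725°) = 0.3708, h₀ = 1.1910 rad.
Bracket: h₀ sin ϕ sin δ + cos ϕ cos δ sin h₀ = 1.1910×0.57643×-0.46523 + 0.81714×0.88519×0.92873 = -0.319393 + 0.671773 = 0.352380.
Q̄ = (S_0/π) × [bracket] = (1803/π) × 0.352380 = 202.24 W/m².
— Configuration B (ϕ=-12.0°):
cos h₀ = −tan(-12.0°) tan(-27.725°) = -0.1117, h₀ = 1.6827 rad.
Bracket: h₀ sin ϕ sin δ + cos ϕ cos δ sin h₀ = 1.6827×-0.20791×-0.46523 + 0.97815×0.88519×0.99374 = 0.162761 + 0.860428 = 1.023189.
Q̄ = (S_0/π) × [bracket] = (1803/π) × 1.023189 = 587.22 W/m².
Ratio Q̄_A / Q̄_B = 202.24 / 587.22 = 0.3444.

Q̄_A / Q̄_B ≈ 0.344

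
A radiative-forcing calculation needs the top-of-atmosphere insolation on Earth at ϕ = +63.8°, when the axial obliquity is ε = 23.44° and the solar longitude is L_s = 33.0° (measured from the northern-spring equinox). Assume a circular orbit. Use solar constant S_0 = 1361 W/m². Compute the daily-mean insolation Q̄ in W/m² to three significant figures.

Q̄ ≈ 338 W/m²

Solar declination: sin δ = sin ε · sin L_s = sin 23.44° × sin 33.0° = 0.21665, so δ = +12.512°.
cos h₀ = −tan(+63.8°) tan(+12.512°) = -0.4510, h₀ = 2.0387 rad.
Bracket: h₀ sin ϕ sin δ + cos ϕ cos δ sin h₀ = 2.0387×0.89726×0.21665 + 0.44151×0.97625×0.89252 = 0.396306 + 0.384698 = 0.781004.
Q̄ = (S_0/π) × [bracket] = (1361/π) × 0.781004 = 338.3 W/m².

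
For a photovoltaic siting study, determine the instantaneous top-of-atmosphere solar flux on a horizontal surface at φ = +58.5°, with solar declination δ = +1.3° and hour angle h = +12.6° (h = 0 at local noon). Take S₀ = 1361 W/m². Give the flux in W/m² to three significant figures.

cos θ_z = sin φ sin δ + cos φ cos δ cos h = 0.019344 + 0.509784 = 0.529128.
Flux = S₀ · cos θ_z = 1361 × 0.529128 = 720.1 W/m².

720 W/m²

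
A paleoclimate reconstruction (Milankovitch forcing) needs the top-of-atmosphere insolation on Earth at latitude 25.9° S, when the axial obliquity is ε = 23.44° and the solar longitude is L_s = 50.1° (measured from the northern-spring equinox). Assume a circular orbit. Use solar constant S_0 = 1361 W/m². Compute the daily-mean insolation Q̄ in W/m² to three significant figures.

Solar declination: sin δ = sin ε · sin L_s = sin 23.44° × sin 50.1° = 0.30517, so δ = +17.768°.
cos h₀ = −tan(-25.9°) tan(+17.768°) = 0.1556, h₀ = 1.4146 rad.
Bracket: h₀ sin ϕ sin δ + cos ϕ cos δ sin h₀ = 1.4146×-0.43680×0.30517 + 0.89956×0.95230×0.98782 = -0.188564 + 0.846217 = 0.657653.
Q̄ = (S_0/π) × [bracket] = (1361/π) × 0.657653 = 284.9 W/m².

Q̄ ≈ 285 W/m²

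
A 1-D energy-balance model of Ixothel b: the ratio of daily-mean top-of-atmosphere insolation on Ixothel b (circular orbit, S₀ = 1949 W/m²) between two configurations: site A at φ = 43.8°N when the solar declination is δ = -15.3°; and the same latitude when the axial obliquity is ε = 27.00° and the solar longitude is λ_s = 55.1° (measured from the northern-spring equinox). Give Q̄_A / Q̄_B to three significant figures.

— Configuration A (φ=+43.8°):
cos H₀ = −tan(+43.8°) tan(-15.300°) = 0.2623, H₀ = 1.3053 rad.
Bracket: H₀ sin φ sin δ + cos φ cos δ sin H₀ = 1.3053×0.69214×-0.26387 + 0.72176×0.96456×0.96497 = -0.238393 + 0.671794 = 0.433401.
Q̄ = (S₀/π) × [bracket] = (1949/π) × 0.433401 = 268.88 W/m².
— Configuration B (φ=+43.8°):
Solar declination: sin δ = sin ε · sin λ_s = sin 27.00° × sin 55.1° = 0.37234, so δ = +21.860°.
cos H₀ = −tan(+43.8°) tan(+21.860°) = -0.3847, H₀ = 1.9657 rad.
Bracket: H₀ sin φ sin δ + cos φ cos δ sin H₀ = 1.9657×0.69214×0.37234 + 0.72176×0.92810×0.92303 = 0.506583 + 0.618306 = 1.124889.
Q̄ = (S₀/π) × [bracket] = (1949/π) × 1.124889 = 697.87 W/m².
Ratio Q̄_A / Q̄_B = 268.88 / 697.87 = 0.3853.

Q̄_A / Q̄_B ≈ 0.385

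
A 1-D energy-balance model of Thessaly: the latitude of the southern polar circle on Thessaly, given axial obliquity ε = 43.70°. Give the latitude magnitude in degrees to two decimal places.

The polar circle is the lowest latitude that experiences at least one full rotation of continuous darkness at the northern-summer solstice; it lies at |ϕ| = 90° − ε = 90° − 43.70° = 46.30°.

46.30°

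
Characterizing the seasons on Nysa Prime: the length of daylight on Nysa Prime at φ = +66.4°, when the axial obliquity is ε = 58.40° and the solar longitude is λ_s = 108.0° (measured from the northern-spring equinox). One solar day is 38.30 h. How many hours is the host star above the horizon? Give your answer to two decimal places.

Solar declination: sin δ = sin ε · sin λ_s = sin 58.40° × sin 108.0° = 0.81004, so δ = +54.100°.
Sunrise equation: cos H₀ = −tan φ · tan δ = -3.1620 ≤ −1, so the host star never sets (polar day) and H₀ = π.
Daylight = 2H₀/(2π) × 38.30 h = (3.1416/π) × 38.30 = 38.30 h.

38.30 h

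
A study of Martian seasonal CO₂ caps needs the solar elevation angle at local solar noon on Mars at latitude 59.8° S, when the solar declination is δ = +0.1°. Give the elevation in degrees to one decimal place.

30.1°

At local noon the hour angle is zero, so the zenith angle equals |ϕ − δ| = |-59.8° − (+0.100°)| = 59.900°.
Elevation = 90° − 59.900° = 30.1°.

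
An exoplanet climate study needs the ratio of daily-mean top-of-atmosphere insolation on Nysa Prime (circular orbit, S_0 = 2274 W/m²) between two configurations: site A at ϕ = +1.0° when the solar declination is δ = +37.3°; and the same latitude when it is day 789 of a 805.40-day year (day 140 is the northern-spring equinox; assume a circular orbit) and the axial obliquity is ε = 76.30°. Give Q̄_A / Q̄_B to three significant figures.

— Configuration A (ϕ=+1.0°):
cos h₀ = −tan(+1.0°) tan(+37.300°) = -0.0133, h₀ = 1.5841 rad.
Bracket: h₀ sin ϕ sin δ + cos ϕ cos δ sin h₀ = 1.5841×0.01745×0.60599 + 0.99985×0.79547×0.99991 = 0.016751 + 0.795279 = 0.812030.
Q̄ = (S_0/π) × [bracket] = (2274/π) × 0.812030 = 587.78 W/m².
— Configuration B (ϕ=+1.0°):
Solar longitude: L_s = 360° × (789 − 140)/805.40 = 290.092°.
sin δ = sin 76.30° × sin 290.092° = -0.91242, so δ = -65.842°.
cos h₀ = −tan(+1.0°) tan(-65.842°) = 0.0389, h₀ = 1.5319 rad.
Bracket: h₀ sin ϕ sin δ + cos ϕ cos δ sin h₀ = 1.5319×0.01745×-0.91242 + 0.99985×0.40925×0.99924 = -0.024390 + 0.408878 = 0.384488.
Q̄ = (S_0/π) × [bracket] = (2274/π) × 0.384488 = 278.31 W/m².
Ratio Q̄_A / Q̄_B = 587.78 / 278.31 = 2.112.

Q̄_A / Q̄_B ≈ 2.11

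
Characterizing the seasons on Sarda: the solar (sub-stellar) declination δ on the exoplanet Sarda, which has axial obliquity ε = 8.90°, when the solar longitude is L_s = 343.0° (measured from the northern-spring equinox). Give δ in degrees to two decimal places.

δ = -2.59°

sin δ = sin ε · sin L_s = sin 8.90° × sin 343.0° = -0.045233.
δ = arcsin(-0.045233) = -2.59°.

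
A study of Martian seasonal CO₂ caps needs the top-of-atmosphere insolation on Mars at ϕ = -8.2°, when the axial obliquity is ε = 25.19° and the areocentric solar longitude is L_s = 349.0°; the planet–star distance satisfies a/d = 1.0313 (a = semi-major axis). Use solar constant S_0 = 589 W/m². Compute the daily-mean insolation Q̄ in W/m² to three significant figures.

Q̄ ≈ 200 W/m²

sin δ = sin 25.19° × sin 349.0° = -0.08121, so δ = -4.658°.
cos h₀ = −tan(-8.2°) tan(-4.658°) = -0.0117, h₀ = 1.5825 rad.
Bracket: h₀ sin ϕ sin δ + cos ϕ cos δ sin h₀ = 1.5825×-0.14263×-0.08121 + 0.98978×0.99670×0.99993 = 0.018330 + 0.986445 = 1.004775.
Inverse-square distance factor (a/d)² = 1.0313² = 1.063580.
Q̄ = (S_0/π) × 1.063580 × [bracket] = (589/π) × 1.063580 × 1.004775 = 200.4 W/m².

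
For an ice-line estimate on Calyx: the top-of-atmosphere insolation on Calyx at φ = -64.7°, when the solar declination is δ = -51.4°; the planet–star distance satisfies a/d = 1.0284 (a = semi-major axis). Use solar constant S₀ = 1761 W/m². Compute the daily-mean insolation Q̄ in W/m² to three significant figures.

Q̄ ≈ 1.32e+03 W/m²

cos H₀ = −tan(-64.7°) tan(-51.400°) = -2.6501 ≤ −1 ⇒ polar day, H₀ = π.
Bracket: H₀ sin φ sin δ + cos φ cos δ sin H₀ = 3.1416×-0.90408×-0.78152 + 0.42736×0.62388×0.00000 = 2.219718 + 0.000000 = 2.219718.
Inverse-square distance factor (a/d)² = 1.0284² = 1.057607.
Q̄ = (S₀/π) × 1.057607 × [bracket] = (1761/π) × 1.057607 × 2.219718 = 1316 W/m².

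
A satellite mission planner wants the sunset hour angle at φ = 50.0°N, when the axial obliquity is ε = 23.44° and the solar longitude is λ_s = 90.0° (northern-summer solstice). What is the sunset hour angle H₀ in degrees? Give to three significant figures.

H₀ = 121°

Solar declination: sin δ = sin ε · sin λ_s = sin 23.44° × sin 90.0° = 0.39779, so δ = +23.440°.
cos H₀ = −tan φ · tan δ = −tan(+50.0°) × tan(+23.440°) = -0.5167, so H₀ = 2.1138 rad = 121.11°.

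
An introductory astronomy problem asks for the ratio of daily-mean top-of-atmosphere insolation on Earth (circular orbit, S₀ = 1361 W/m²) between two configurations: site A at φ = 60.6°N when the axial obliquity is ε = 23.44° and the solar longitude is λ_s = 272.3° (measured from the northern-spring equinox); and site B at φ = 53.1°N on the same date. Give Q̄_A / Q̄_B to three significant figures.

Q̄_A / Q̄_B ≈ 0.327

— Configuration A (φ=+60.6°):
Solar declination: sin δ = sin ε · sin λ_s = sin 23.44° × sin 272.3° = -0.39747, so δ = -23.420°.
cos H₀ = −tan(+60.6°) tan(-23.420°) = 0.7687, H₀ = 0.6940 rad.
Bracket: H₀ sin φ sin δ + cos φ cos δ sin H₀ = 0.6940×0.87121×-0.39747 + 0.49090×0.91762×0.63958 = -0.240318 + 0.288105 = 0.047787.
Q̄ = (S₀/π) × [bracket] = (1361/π) × 0.047787 = 20.702 W/m².
— Configuration B (φ=+53.1°):
cos H₀ = −tan(+53.1°) tan(-23.420°) = 0.5769, H₀ = 0.9559 rad.
Bracket: H₀ sin φ sin δ + cos φ cos δ sin H₀ = 0.9559×0.79968×-0.39747 + 0.60042×0.91762×0.81681 = -0.303832 + 0.450028 = 0.146196.
Q̄ = (S₀/π) × [bracket] = (1361/π) × 0.146196 = 63.335 W/m².
Ratio Q̄_A / Q̄_B = 20.702 / 63.335 = 0.3269.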